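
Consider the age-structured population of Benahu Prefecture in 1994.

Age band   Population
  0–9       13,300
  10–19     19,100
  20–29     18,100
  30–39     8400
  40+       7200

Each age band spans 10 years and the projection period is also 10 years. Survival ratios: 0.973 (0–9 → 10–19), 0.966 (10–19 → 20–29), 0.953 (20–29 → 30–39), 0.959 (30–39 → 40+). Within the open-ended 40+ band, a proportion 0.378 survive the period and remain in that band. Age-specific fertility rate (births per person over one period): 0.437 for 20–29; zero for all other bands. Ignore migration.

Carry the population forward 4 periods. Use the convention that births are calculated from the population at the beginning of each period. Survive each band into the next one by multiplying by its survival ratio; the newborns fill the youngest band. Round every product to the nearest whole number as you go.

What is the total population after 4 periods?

43972

Numbering the bands 1..5 from youngest to oldest:
— Period 1 —
Births: 18100 × 0.437 = 7910
Band 2: 13300 × 0.973 = 12941
Band 3: 19100 × 0.966 = 18451
Band 4: 18100 × 0.953 = 17249
Band 5: 8400 × 0.959 + 7200 × 0.378 = 8056 + 2722 = 10778
Giving 7910 / 12941 / 18451 / 17249 / 10778.
— Period 2 —
Births: 18451 × 0.437 = 8063
Band 2: 7910 × 0.973 = 7696
Band 3: 12941 × 0.966 = 12501
Band 4: 18451 × 0.953 = 17584
Band 5: 17249 × 0.959 + 10778 × 0.378 = 16542 + 4074 = 20616
Giving 8063 / 7696 / 12501 / 17584 / 20616.
— Period 3 —
Births: 12501 × 0.437 = 5463
Band 2: 8063 × 0.973 = 7845
Band 3: 7696 × 0.966 = 7434
Band 4: 12501 × 0.953 = 11913
Band 5: 17584 × 0.959 + 20616 × 0.378 = 16863 + 7793 = 24656
Giving 5463 / 7845 / 7434 / 11913 / 24656.
— Period 4 —
Births: 7434 × 0.437 = 3249
Band 2: 5463 × 0.973 = 5315
Band 3: 7845 × 0.966 = 7578
Band 4: 7434 × 0.953 = 7085
Band 5: 11913 × 0.959 + 24656 × 0.378 = 11425 + 9320 = 20745
Giving 3249 / 5315 / 7578 / 7085 / 20745.
Total after period 4: 3249 + 5315 + 7578 + 7085 + 20745 = 43972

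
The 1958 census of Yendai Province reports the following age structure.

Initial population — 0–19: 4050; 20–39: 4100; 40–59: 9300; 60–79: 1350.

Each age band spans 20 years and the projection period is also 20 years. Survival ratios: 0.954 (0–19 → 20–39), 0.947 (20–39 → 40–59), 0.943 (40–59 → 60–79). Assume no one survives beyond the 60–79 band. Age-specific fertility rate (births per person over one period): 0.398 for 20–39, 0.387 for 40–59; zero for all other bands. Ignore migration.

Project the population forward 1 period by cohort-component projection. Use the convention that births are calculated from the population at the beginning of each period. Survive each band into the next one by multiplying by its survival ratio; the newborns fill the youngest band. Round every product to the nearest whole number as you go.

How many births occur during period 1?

Call the groups 1 to 4, youngest first.
After projecting period 1:
Births: 4100 × 0.398 = 1632 ; 9300 × 0.387 = 3599 → total 5231
Group 2: 4050 × 0.954 = 3864
Group 3: 4100 × 0.947 = 3883
Group 4: 9300 × 0.943 = 8770
Population now: 0–19=5231, 20–39=3864, 40–59=3883, 60–79=8770

5231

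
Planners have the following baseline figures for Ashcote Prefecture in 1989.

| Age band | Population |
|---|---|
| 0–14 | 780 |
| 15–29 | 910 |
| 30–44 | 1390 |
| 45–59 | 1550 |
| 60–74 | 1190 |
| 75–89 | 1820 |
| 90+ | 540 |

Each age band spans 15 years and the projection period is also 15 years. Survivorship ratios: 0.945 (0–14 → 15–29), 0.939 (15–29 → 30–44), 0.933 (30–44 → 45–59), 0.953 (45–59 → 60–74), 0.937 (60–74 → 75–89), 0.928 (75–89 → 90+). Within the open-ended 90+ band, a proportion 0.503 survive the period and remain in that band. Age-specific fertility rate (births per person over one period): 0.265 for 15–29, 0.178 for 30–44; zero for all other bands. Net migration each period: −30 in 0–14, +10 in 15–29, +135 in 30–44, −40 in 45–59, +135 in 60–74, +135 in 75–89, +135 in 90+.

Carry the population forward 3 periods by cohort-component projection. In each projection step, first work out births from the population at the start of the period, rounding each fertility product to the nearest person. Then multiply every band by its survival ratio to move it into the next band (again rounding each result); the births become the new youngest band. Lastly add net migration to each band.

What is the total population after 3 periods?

— Period 1 —
Births: 910 × 0.265 = 241  |  1390 × 0.178 = 247 — total 488
15–29: 780 × 0.945 = 737
30–44: 910 × 0.939 = 854
45–59: 1390 × 0.933 = 1297
60–74: 1550 × 0.953 = 1477
75–89: 1190 × 0.937 = 1115
90+: 1820 × 0.928 + 540 × 0.503 = 1689 + 272 = 1961
Net migration: 0–14 − 30 → 458; 15–29 + 10 → 747; 30–44 + 135 → 989; 45–59 − 40 → 1257; 60–74 + 135 → 1612; 75–89 + 135 → 1250; 90+ + 135 → 2096
→ [458, 747, 989, 1257, 1612, 1250, 2096]
— Period 2 —
Births: 747 × 0.265 = 198  |  989 × 0.178 = 176 — total 374
15–29: 458 × 0.945 = 433
30–44: 747 × 0.939 = 701
45–59: 989 × 0.933 = 923
60–74: 1257 × 0.953 = 1198
75–89: 1612 × 0.937 = 1510
90+: 1250 × 0.928 + 2096 × 0.503 = 1160 + 1054 = 2214
Net migration: 0–14 − 30 → 344; 15–29 + 10 → 443; 30–44 + 135 → 836; 45–59 − 40 → 883; 60–74 + 135 → 1333; 75–89 + 135 → 1645; 90+ + 135 → 2349
→ [344, 443, 836, 883, 1333, 1645, 2349]
— Period 3 —
Births: 443 × 0.265 = 117  |  836 × 0.178 = 149 — total 266
15–29: 344 × 0.945 = 325
30–44: 443 × 0.939 = 416
45–59: 836 × 0.933 = 780
60–74: 883 × 0.953 = 841
75–89: 1333 × 0.937 = 1249
90+: 1645 × 0.928 + 2349 × 0.503 = 1527 + 1182 = 2709
Net migration: 0–14 − 30 → 236; 15–29 + 10 → 335; 30–44 + 135 → 551; 45–59 − 40 → 740; 60–74 + 135 → 976; 75–89 + 135 → 1384; 90+ + 135 → 2844
→ [236, 335, 551, 740, 976, 1384, 2844]
Total after period 3: 236 + 335 + 551 + 740 + 976 + 1384 + 2844 = 7066

7066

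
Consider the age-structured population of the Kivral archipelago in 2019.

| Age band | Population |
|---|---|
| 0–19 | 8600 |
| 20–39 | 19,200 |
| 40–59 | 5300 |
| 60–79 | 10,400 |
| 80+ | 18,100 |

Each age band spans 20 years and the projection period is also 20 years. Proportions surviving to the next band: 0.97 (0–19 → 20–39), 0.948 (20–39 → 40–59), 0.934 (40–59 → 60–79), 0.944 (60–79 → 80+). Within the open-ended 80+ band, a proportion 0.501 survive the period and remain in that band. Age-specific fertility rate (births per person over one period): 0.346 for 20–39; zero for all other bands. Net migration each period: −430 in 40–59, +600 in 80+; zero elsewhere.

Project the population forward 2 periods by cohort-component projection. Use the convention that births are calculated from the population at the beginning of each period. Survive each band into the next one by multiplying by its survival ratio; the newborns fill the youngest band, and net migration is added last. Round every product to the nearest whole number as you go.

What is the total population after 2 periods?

— Period 1 —
Births: 19200 * 0.346 = 6643
20–39: 8600 * 0.97 = 8342
40–59: 19200 * 0.948 = 18202
60–79: 5300 * 0.934 = 4950
80+: 10400 * 0.944 + 18100 * 0.501 = 9818 + 9068 = 18886
Net migration: 40–59 − 430 → 17772; 80+ + 600 → 19486
End of period: [6643, 8342, 17772, 4950, 19486]
— Period 2 —
Births: 8342 * 0.346 = 2886
20–39: 6643 * 0.97 = 6444
40–59: 8342 * 0.948 = 7908
60–79: 17772 * 0.934 = 16599
80+: 4950 * 0.944 + 19486 * 0.501 = 4673 + 9762 = 14435
Net migration: 40–59 − 430 → 7478; 80+ + 600 → 15035
End of period: [2886, 6444, 7478, 16599, 15035]
Total after period 2: 2886 + 6444 + 7478 + 16599 + 15035 = 48442

48442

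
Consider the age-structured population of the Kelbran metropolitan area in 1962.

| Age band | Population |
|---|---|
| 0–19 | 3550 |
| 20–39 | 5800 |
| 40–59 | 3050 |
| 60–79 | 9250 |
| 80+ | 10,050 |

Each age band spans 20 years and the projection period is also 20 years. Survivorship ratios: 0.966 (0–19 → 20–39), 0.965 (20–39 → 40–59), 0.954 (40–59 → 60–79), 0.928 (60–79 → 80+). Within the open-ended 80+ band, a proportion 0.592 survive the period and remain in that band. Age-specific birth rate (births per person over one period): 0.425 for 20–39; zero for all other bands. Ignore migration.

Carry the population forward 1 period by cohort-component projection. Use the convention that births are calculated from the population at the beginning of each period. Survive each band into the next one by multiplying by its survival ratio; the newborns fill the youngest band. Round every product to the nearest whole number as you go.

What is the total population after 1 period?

Period 1:
Births: 5800 × 0.425 = 2465
20–39: 3550 × 0.966 = 3429
40–59: 5800 × 0.965 = 5597
60–79: 3050 × 0.954 = 2910
80+: 9250 × 0.928 + 10050 × 0.592 = 8584 + 5950 = 14534
Population now: 0–19=2465, 20–39=3429, 40–59=5597, 60–79=2910, 80+=14534
Total after period 1: 2465 + 3429 + 5597 + 2910 + 14534 = 28935

28935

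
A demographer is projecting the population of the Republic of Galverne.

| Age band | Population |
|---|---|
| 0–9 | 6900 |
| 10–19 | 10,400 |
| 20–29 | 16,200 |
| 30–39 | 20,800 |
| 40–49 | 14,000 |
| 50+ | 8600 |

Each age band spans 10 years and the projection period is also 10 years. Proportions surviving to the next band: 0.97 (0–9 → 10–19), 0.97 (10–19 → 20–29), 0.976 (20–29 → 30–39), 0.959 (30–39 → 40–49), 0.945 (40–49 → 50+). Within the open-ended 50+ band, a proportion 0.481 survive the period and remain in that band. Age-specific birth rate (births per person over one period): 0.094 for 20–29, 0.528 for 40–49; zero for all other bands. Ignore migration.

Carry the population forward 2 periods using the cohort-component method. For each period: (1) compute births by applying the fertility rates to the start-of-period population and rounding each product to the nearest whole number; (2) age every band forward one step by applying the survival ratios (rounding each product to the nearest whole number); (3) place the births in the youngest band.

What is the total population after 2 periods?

Period 1:
Births: 16200 * 0.094 = 1523 ; 14000 * 0.528 = 7392 ⇒ total 8915
10–19: 6900 * 0.97 = 6693
20–29: 10400 * 0.97 = 10088
30–39: 16200 * 0.976 = 15811
40–49: 20800 * 0.959 = 19947
50+: 14000 * 0.945 + 8600 * 0.481 = 13230 + 4137 = 17367
Population now: 0–9=8915, 10–19=6693, 20–29=10088, 30–39=15811, 40–49=19947, 50+=17367
Period 2:
Births: 10088 * 0.094 = 948 ; 19947 * 0.528 = 10532 ⇒ total 11480
10–19: 8915 * 0.97 = 8648
20–29: 6693 * 0.97 = 6492
30–39: 10088 * 0.976 = 9846
40–49: 15811 * 0.959 = 15163
50+: 19947 * 0.945 + 17367 * 0.481 = 18850 + 8354 = 27204
Population now: 0–9=11480, 10–19=8648, 20–29=6492, 30–39=9846, 40–49=15163, 50+=27204
Total after period 2: 11480 + 8648 + 6492 + 9846 + 15163 + 27204 = 78833

78833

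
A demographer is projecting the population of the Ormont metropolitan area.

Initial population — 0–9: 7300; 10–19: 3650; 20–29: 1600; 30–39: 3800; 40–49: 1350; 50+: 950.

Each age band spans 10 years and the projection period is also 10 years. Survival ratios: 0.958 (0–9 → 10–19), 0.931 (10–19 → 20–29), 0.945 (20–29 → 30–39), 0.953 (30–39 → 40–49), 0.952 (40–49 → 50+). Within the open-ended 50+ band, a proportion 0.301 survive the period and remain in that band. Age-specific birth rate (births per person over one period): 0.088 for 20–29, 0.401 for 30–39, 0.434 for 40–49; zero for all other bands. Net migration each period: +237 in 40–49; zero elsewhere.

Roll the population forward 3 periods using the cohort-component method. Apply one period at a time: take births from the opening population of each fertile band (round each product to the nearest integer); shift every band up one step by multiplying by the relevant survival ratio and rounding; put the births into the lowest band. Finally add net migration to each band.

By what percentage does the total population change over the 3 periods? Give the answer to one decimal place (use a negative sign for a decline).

3.8

After projecting period 1:
Births: 1600 × 0.088 = 141, 3800 × 0.401 = 1524, 1350 × 0.434 = 586 — total 2251
10–19: 7300 × 0.958 = 6993
20–29: 3650 × 0.931 = 3398
30–39: 1600 × 0.945 = 1512
40–49: 3800 × 0.953 = 3621
50+: 1350 × 0.952 + 950 × 0.301 = 1285 + 286 = 1571
Net migration: 40–49 + 237 → 3858
Population now: 0–9=2251, 10–19=6993, 20–29=3398, 30–39=1512, 40–49=3858, 50+=1571
After projecting period 2:
Births: 3398 × 0.088 = 299, 1512 × 0.401 = 606, 3858 × 0.434 = 1674 — total 2579
10–19: 2251 × 0.958 = 2156
20–29: 6993 × 0.931 = 6510
30–39: 3398 × 0.945 = 3211
40–49: 1512 × 0.953 = 1441
50+: 3858 × 0.952 + 1571 × 0.301 = 3673 + 473 = 4146
Net migration: 40–49 + 237 → 1678
Population now: 0–9=2579, 10–19=2156, 20–29=6510, 30–39=3211, 40–49=1678, 50+=4146
After projecting period 3:
Births: 6510 × 0.088 = 573, 3211 × 0.401 = 1288, 1678 × 0.434 = 728 — total 2589
10–19: 2579 × 0.958 = 2471
20–29: 2156 × 0.931 = 2007
30–39: 6510 × 0.945 = 6152
40–49: 3211 × 0.953 = 3060
50+: 1678 × 0.952 + 4146 × 0.301 = 1597 + 1248 = 2845
Net migration: 40–49 + 237 → 3297
Population now: 0–9=2589, 10–19=2471, 20–29=2007, 30–39=6152, 40–49=3297, 50+=2845
Total: 18650 → 19361; change = 711; percentage change = 3.8%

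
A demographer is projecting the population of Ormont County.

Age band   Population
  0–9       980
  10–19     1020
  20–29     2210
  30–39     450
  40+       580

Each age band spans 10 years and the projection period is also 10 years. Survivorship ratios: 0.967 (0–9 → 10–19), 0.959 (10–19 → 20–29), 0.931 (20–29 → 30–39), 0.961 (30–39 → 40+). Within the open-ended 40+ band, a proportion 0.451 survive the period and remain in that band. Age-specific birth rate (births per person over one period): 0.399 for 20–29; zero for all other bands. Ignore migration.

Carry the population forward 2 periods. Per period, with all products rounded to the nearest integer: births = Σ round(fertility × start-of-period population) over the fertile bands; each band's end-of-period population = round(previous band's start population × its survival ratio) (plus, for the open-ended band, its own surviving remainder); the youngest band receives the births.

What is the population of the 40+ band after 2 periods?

Let group 1 be 0–9 through group 5 = 40+.
After projecting period 1:
Births: 2210 * 0.399 = 882
Group 2: 980 * 0.967 = 948
Group 3: 1020 * 0.959 = 978
Group 4: 2210 * 0.931 = 2058
Group 5: 450 * 0.961 + 580 * 0.451 = 432 + 262 = 694
Giving 882 / 948 / 978 / 2058 / 694.
After projecting period 2:
Births: 978 * 0.399 = 390
Group 2: 882 * 0.967 = 853
Group 3: 948 * 0.959 = 909
Group 4: 978 * 0.931 = 911
Group 5: 2058 * 0.961 + 694 * 0.451 = 1978 + 313 = 2291
Giving 390 / 853 / 909 / 911 / 2291.

2291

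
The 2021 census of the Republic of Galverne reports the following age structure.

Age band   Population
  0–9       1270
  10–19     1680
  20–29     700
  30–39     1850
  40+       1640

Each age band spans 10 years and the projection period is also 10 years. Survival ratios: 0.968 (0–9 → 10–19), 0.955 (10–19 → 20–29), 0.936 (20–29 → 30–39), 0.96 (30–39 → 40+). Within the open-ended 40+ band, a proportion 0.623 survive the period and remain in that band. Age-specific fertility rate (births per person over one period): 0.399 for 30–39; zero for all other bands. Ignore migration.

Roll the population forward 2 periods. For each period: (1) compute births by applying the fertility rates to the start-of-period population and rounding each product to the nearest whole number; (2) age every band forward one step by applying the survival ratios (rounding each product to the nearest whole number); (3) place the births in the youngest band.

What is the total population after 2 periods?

6022

— Period 1 —
Births: 1850 * 0.399 = 738
10–19: 1270 * 0.968 = 1229
20–29: 1680 * 0.955 = 1604
30–39: 700 * 0.936 = 655
40+: 1850 * 0.96 + 1640 * 0.623 = 1776 + 1022 = 2798
End of period: [738, 1229, 1604, 655, 2798]
— Period 2 —
Births: 655 * 0.399 = 261
10–19: 738 * 0.968 = 714
20–29: 1229 * 0.955 = 1174
30–39: 1604 * 0.936 = 1501
40+: 655 * 0.96 + 2798 * 0.623 = 629 + 1743 = 2372
End of period: [261, 714, 1174, 1501, 2372]
Total after period 2: 261 + 714 + 1174 + 1501 + 2372 = 6022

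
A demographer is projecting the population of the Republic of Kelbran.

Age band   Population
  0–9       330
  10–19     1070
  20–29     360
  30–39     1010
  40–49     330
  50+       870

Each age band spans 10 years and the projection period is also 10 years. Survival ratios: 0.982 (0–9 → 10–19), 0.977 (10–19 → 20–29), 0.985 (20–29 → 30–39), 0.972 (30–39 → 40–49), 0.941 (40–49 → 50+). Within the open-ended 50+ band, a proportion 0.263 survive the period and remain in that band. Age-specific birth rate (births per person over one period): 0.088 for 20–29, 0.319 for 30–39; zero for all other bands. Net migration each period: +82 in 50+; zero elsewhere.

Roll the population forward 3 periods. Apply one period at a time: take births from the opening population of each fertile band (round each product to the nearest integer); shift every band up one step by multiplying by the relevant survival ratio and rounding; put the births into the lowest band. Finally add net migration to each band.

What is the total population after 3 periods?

2924

[period 1]
Births: 360 × 0.088 = 32 ; 1010 × 0.319 = 322 → total 354
10–19: 330 × 0.982 = 324
20–29: 1070 × 0.977 = 1045
30–39: 360 × 0.985 = 355
40–49: 1010 × 0.972 = 982
50+: 330 × 0.941 + 870 × 0.263 = 311 + 229 = 540
Net migration: 50+ + 82 → 622
→ [354, 324, 1045, 355, 982, 622]
[period 2]
Births: 1045 × 0.088 = 92 ; 355 × 0.319 = 113 → total 205
10–19: 354 × 0.982 = 348
20–29: 324 × 0.977 = 317
30–39: 1045 × 0.985 = 1029
40–49: 355 × 0.972 = 345
50+: 982 × 0.941 + 622 × 0.263 = 924 + 164 = 1088
Net migration: 50+ + 82 → 1170
→ [205, 348, 317, 1029, 345, 1170]
[period 3]
Births: 317 × 0.088 = 28 ; 1029 × 0.319 = 328 → total 356
10–19: 205 × 0.982 = 201
20–29: 348 × 0.977 = 340
30–39: 317 × 0.985 = 312
40–49: 1029 × 0.972 = 1000
50+: 345 × 0.941 + 1170 × 0.263 = 325 + 308 = 633
Net migration: 50+ + 82 → 715
→ [356, 201, 340, 312, 1000, 715]
Total after period 3: 356 + 201 + 340 + 312 + 1000 + 715 = 2924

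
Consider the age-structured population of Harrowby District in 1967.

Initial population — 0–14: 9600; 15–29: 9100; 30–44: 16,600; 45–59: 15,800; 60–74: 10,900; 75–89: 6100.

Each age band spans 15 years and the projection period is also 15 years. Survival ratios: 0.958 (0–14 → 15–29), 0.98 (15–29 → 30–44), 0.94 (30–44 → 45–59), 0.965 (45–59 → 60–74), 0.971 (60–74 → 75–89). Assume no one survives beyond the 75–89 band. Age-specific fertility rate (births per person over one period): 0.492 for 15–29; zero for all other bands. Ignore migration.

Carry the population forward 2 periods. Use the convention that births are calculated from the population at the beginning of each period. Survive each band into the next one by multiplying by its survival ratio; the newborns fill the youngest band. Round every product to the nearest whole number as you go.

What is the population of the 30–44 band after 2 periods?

[period 1]
Births: 9100 × 0.492 = 4477
15–29: 9600 × 0.958 = 9197
30–44: 9100 × 0.98 = 8918
45–59: 16600 × 0.94 = 15604
60–74: 15800 × 0.965 = 15247
75–89: 10900 × 0.971 = 10584
Population now: 0–14=4477, 15–29=9197, 30–44=8918, 45–59=15604, 60–74=15247, 75–89=10584
[period 2]
Births: 9197 × 0.492 = 4525
15–29: 4477 × 0.958 = 4289
30–44: 9197 × 0.98 = 9013
45–59: 8918 × 0.94 = 8383
60–74: 15604 × 0.965 = 15058
75–89: 15247 × 0.971 = 14805
Population now: 0–14=4525, 15–29=4289, 30–44=9013, 45–59=8383, 60–74=15058, 75–89=14805

9013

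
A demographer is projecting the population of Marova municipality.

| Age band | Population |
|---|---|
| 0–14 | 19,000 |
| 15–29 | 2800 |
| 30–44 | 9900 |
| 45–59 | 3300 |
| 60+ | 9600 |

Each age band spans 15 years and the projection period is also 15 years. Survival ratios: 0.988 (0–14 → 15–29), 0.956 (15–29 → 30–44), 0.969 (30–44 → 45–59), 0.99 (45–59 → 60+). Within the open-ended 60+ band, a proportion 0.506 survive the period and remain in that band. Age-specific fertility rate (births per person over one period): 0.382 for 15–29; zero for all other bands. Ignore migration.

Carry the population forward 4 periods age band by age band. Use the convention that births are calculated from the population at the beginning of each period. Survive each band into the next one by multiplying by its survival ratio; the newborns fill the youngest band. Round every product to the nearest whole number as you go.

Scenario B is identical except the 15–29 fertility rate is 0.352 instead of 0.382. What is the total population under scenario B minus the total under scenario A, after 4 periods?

-1076

Let group 1 be 0–14 through group 5 = 60+.
— Period 1 —
Births: 2800 × 0.382 = 1070
Group 2: 19000 × 0.988 = 18772
Group 3: 2800 × 0.956 = 2677
Group 4: 9900 × 0.969 = 9593
Group 5: 3300 × 0.99 + 9600 × 0.506 = 3267 + 4858 = 8125
End of period: [1070, 18772, 2677, 9593, 8125]
— Period 2 —
Births: 18772 × 0.382 = 7171
Group 2: 1070 × 0.988 = 1057
Group 3: 18772 × 0.956 = 17946
Group 4: 2677 × 0.969 = 2594
Group 5: 9593 × 0.99 + 8125 × 0.506 = 9497 + 4111 = 13608
End of period: [7171, 1057, 17946, 2594, 13608]
— Period 3 —
Births: 1057 × 0.382 = 404
Group 2: 7171 × 0.988 = 7085
Group 3: 1057 × 0.956 = 1010
Group 4: 17946 × 0.969 = 17390
Group 5: 2594 × 0.99 + 13608 × 0.506 = 2568 + 6886 = 9454
End of period: [404, 7085, 1010, 17390, 9454]
— Period 4 —
Births: 7085 × 0.382 = 2706
Group 2: 404 × 0.988 = 399
Group 3: 7085 × 0.956 = 6773
Group 4: 1010 × 0.969 = 979
Group 5: 17390 × 0.99 + 9454 × 0.506 = 17216 + 4784 = 22000
End of period: [2706, 399, 6773, 979, 22000]
Scenario A total after 4 periods: 32857
Scenario B projection —
— Period 1 —
Births: 2800 × 0.352 = 986
Group 2: 19000 × 0.988 = 18772
Group 3: 2800 × 0.956 = 2677
Group 4: 9900 × 0.969 = 9593
Group 5: 3300 × 0.99 + 9600 × 0.506 = 3267 + 4858 = 8125
End of period: [986, 18772, 2677, 9593, 8125]
— Period 2 —
Births: 18772 × 0.352 = 6608
Group 2: 986 × 0.988 = 974
Group 3: 18772 × 0.956 = 17946
Group 4: 2677 × 0.969 = 2594
Group 5: 9593 × 0.99 + 8125 × 0.506 = 9497 + 4111 = 13608
End of period: [6608, 974, 17946, 2594, 13608]
— Period 3 —
Births: 974 × 0.352 = 343
Group 2: 6608 × 0.988 = 6529
Group 3: 974 × 0.956 = 931
Group 4: 17946 × 0.969 = 17390
Group 5: 2594 × 0.99 + 13608 × 0.506 = 2568 + 6886 = 9454
End of period: [343, 6529, 931, 17390, 9454]
— Period 4 —
Births: 6529 × 0.352 = 2298
Group 2: 343 × 0.988 = 339
Group 3: 6529 × 0.956 = 6242
Group 4: 931 × 0.969 = 902
Group 5: 17390 × 0.99 + 9454 × 0.506 = 17216 + 4784 = 22000
End of period: [2298, 339, 6242, 902, 22000]
Scenario B total after 4 periods: 31781
Difference B − A = 31781 − 32857 = -1076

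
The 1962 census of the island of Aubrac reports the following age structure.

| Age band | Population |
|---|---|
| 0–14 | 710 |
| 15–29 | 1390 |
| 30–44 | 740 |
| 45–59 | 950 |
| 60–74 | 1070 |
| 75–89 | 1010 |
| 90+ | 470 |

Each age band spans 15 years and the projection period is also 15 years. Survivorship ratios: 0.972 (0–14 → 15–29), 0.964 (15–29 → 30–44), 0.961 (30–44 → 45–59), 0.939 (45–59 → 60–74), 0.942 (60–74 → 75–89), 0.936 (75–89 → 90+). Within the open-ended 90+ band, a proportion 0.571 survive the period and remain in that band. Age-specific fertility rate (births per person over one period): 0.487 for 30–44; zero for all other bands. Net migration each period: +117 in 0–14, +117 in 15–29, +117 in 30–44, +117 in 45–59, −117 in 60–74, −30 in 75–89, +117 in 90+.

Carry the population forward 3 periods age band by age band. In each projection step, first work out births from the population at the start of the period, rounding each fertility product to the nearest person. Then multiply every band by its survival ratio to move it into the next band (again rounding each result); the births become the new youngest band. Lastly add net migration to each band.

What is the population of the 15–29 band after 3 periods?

Period 1.
Births: 740 * 0.487 = 360
15–29: 710 * 0.972 = 690
30–44: 1390 * 0.964 = 1340
45–59: 740 * 0.961 = 711
60–74: 950 * 0.939 = 892
75–89: 1070 * 0.942 = 1008
90+: 1010 * 0.936 + 470 * 0.571 = 945 + 268 = 1213
Net migration: 0–14 + 117 → 477; 15–29 + 117 → 807; 30–44 + 117 → 1457; 45–59 + 117 → 828; 60–74 − 117 → 775; 75–89 − 30 → 978; 90+ + 117 → 1330
Giving 477 / 807 / 1457 / 828 / 775 / 978 / 1330.
Period 2.
Births: 1457 * 0.487 = 710
15–29: 477 * 0.972 = 464
30–44: 807 * 0.964 = 778
45–59: 1457 * 0.961 = 1400
60–74: 828 * 0.939 = 777
75–89: 775 * 0.942 = 730
90+: 978 * 0.936 + 1330 * 0.571 = 915 + 759 = 1674
Net migration: 0–14 + 117 → 827; 15–29 + 117 → 581; 30–44 + 117 → 895; 45–59 + 117 → 1517; 60–74 − 117 → 660; 75–89 − 30 → 700; 90+ + 117 → 1791
Giving 827 / 581 / 895 / 1517 / 660 / 700 / 1791.
Period 3.
Births: 895 * 0.487 = 436
15–29: 827 * 0.972 = 804
30–44: 581 * 0.964 = 560
45–59: 895 * 0.961 = 860
60–74: 1517 * 0.939 = 1424
75–89: 660 * 0.942 = 622
90+: 700 * 0.936 + 1791 * 0.571 = 655 + 1023 = 1678
Net migration: 0–14 + 117 → 553; 15–29 + 117 → 921; 30–44 + 117 → 677; 45–59 + 117 → 977; 60–74 − 117 → 1307; 75–89 − 30 → 592; 90+ + 117 → 1795
Giving 553 / 921 / 677 / 977 / 1307 / 592 / 1795.

921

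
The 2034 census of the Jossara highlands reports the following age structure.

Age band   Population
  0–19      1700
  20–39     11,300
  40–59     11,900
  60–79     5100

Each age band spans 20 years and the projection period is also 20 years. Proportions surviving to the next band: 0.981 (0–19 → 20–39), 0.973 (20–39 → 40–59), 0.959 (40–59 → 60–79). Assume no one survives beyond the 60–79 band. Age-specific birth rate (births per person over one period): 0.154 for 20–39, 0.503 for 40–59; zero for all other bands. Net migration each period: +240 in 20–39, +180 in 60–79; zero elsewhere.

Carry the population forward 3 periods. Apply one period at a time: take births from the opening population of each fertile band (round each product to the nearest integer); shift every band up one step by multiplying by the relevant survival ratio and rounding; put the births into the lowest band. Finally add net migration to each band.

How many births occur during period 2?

Numbering the bands 1..4 from youngest to oldest:
[period 1]
Births: 11300 * 0.154 = 1740, 11900 * 0.503 = 5986 — total 7726
Band 2: 1700 * 0.981 = 1668
Band 3: 11300 * 0.973 = 10995
Band 4: 11900 * 0.959 = 11412
Net migration: Band 2 + 240 → 1908; Band 4 + 180 → 11592
Population now: 0–19=7726, 20–39=1908, 40–59=10995, 60–79=11592
[period 2]
Births: 1908 * 0.154 = 294, 10995 * 0.503 = 5530 — total 5824
Band 2: 7726 * 0.981 = 7579
Band 3: 1908 * 0.973 = 1856
Band 4: 10995 * 0.959 = 10544
Net migration: Band 2 + 240 → 7819; Band 4 + 180 → 10724
Population now: 0–19=5824, 20–39=7819, 40–59=1856, 60–79=10724

5824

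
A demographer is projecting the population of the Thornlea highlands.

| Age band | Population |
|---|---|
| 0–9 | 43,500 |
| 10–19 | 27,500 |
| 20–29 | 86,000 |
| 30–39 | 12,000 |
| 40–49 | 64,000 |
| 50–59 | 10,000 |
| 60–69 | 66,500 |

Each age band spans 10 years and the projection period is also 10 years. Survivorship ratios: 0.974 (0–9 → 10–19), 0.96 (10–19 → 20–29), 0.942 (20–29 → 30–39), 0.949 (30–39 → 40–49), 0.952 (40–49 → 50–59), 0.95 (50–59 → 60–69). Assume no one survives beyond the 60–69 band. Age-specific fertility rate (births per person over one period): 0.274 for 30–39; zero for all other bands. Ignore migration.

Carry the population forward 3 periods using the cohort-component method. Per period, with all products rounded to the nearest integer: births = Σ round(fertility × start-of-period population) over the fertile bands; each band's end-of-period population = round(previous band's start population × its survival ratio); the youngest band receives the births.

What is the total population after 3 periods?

(Groups numbered youngest = 1 to oldest = 7.)
[period 1]
Births: 12000 × 0.274 = 3288
Group 2: 43500 × 0.974 = 42369
Group 3: 27500 × 0.96 = 26400
Group 4: 86000 × 0.942 = 81012
Group 5: 12000 × 0.949 = 11388
Group 6: 64000 × 0.952 = 60928
Group 7: 10000 × 0.95 = 9500
Population now: 0–9=3288, 10–19=42369, 20–29=26400, 30–39=81012, 40–49=11388, 50–59=60928, 60–69=9500
[period 2]
Births: 81012 × 0.274 = 22197
Group 2: 3288 × 0.974 = 3203
Group 3: 42369 × 0.96 = 40674
Group 4: 26400 × 0.942 = 24869
Group 5: 81012 × 0.949 = 76880
Group 6: 11388 × 0.952 = 10841
Group 7: 60928 × 0.95 = 57882
Population now: 0–9=22197, 10–19=3203, 20–29=40674, 30–39=24869, 40–49=76880, 50–59=10841, 60–69=57882
[period 3]
Births: 24869 × 0.274 = 6814
Group 2: 22197 × 0.974 = 21620
Group 3: 3203 × 0.96 = 3075
Group 4: 40674 × 0.942 = 38315
Group 5: 24869 × 0.949 = 23601
Group 6: 76880 × 0.952 = 73190
Group 7: 10841 × 0.95 = 10299
Population now: 0–9=6814, 10–19=21620, 20–29=3075, 30–39=38315, 40–49=23601, 50–59=73190, 60–69=10299
Total after period 3: 6814 + 21620 + 3075 + 38315 + 23601 + 73190 + 10299 = 176914

176914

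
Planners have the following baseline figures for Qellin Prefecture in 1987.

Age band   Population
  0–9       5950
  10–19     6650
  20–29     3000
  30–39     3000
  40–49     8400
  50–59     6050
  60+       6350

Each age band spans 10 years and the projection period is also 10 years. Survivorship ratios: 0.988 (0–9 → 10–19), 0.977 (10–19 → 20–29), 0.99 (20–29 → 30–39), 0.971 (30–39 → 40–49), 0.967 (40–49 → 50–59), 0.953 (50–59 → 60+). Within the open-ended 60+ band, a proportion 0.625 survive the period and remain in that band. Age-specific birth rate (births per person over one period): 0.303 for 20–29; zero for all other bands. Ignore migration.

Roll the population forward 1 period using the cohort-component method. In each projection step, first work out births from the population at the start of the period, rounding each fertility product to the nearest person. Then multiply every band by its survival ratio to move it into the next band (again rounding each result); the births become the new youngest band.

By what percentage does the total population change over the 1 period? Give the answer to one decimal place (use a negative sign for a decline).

-6.0

After projecting period 1:
Births: 3000 × 0.303 = 909
10–19: 5950 × 0.988 = 5879
20–29: 6650 × 0.977 = 6497
30–39: 3000 × 0.99 = 2970
40–49: 3000 × 0.971 = 2913
50–59: 8400 × 0.967 = 8123
60+: 6050 × 0.953 + 6350 × 0.625 = 5766 + 3969 = 9735
End of period: [909, 5879, 6497, 2970, 2913, 8123, 9735]
Total: 39400 → 37026; change = -2374; percentage change = -6.0%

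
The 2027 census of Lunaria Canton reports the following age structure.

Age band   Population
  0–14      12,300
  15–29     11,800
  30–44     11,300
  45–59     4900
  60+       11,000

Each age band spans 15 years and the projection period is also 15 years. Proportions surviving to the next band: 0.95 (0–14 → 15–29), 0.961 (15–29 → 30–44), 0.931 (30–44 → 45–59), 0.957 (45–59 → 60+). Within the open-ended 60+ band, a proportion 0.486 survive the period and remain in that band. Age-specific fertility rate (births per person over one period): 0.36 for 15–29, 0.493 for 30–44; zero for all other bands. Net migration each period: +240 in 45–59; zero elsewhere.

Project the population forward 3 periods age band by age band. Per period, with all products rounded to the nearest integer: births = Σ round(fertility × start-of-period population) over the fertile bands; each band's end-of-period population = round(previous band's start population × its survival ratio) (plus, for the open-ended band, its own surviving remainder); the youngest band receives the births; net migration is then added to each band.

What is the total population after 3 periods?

(Bands numbered youngest = 1 to oldest = 5.)
Period 1:
Births: 11800 × 0.36 = 4248, 11300 × 0.493 = 5571 → total 9819
Band 2: 12300 × 0.95 = 11685
Band 3: 11800 × 0.961 = 11340
Band 4: 11300 × 0.931 = 10520
Band 5: 4900 × 0.957 + 11000 × 0.486 = 4689 + 5346 = 10035
Net migration: Band 4 + 240 → 10760
Giving 9819 / 11685 / 11340 / 10760 / 10035.
Period 2:
Births: 11685 × 0.36 = 4207, 11340 × 0.493 = 5591 → total 9798
Band 2: 9819 × 0.95 = 9328
Band 3: 11685 × 0.961 = 11229
Band 4: 11340 × 0.931 = 10558
Band 5: 10760 × 0.957 + 10035 × 0.486 = 10297 + 4877 = 15174
Net migration: Band 4 + 240 → 10798
Giving 9798 / 9328 / 11229 / 10798 / 15174.
Period 3:
Births: 9328 × 0.36 = 3358, 11229 × 0.493 = 5536 → total 8894
Band 2: 9798 × 0.95 = 9308
Band 3: 9328 × 0.961 = 8964
Band 4: 11229 × 0.931 = 10454
Band 5: 10798 × 0.957 + 15174 × 0.486 = 10334 + 7375 = 17709
Net migration: Band 4 + 240 → 10694
Giving 8894 / 9308 / 8964 / 10694 / 17709.
Total after period 3: 8894 + 9308 + 8964 + 10694 + 17709 = 55569

55569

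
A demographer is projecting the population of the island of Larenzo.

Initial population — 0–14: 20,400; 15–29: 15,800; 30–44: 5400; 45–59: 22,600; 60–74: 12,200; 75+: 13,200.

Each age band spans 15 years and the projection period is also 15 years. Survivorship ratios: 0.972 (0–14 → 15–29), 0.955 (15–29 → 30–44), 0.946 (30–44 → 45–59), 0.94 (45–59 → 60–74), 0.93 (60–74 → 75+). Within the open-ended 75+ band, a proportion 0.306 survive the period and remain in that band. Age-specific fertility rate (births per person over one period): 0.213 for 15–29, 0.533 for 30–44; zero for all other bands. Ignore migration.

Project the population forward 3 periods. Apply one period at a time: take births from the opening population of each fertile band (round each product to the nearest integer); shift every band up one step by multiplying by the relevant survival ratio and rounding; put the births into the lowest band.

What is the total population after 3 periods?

Period 1:
Births: 15800 × 0.213 = 3365, 5400 × 0.533 = 2878 → total 6243
15–29: 20400 × 0.972 = 19829
30–44: 15800 × 0.955 = 15089
45–59: 5400 × 0.946 = 5108
60–74: 22600 × 0.94 = 21244
75+: 12200 × 0.93 + 13200 × 0.306 = 11346 + 4039 = 15385
Population now: 0–14=6243, 15–29=19829, 30–44=15089, 45–59=5108, 60–74=21244, 75+=15385
Period 2:
Births: 19829 × 0.213 = 4224, 15089 × 0.533 = 8042 → total 12266
15–29: 6243 × 0.972 = 6068
30–44: 19829 × 0.955 = 18937
45–59: 15089 × 0.946 = 14274
60–74: 5108 × 0.94 = 4802
75+: 21244 × 0.93 + 15385 × 0.306 = 19757 + 4708 = 24465
Population now: 0–14=12266, 15–29=6068, 30–44=18937, 45–59=14274, 60–74=4802, 75+=24465
Period 3:
Births: 6068 × 0.213 = 1292, 18937 × 0.533 = 10093 → total 11385
15–29: 12266 × 0.972 = 11923
30–44: 6068 × 0.955 = 5795
45–59: 18937 × 0.946 = 17914
60–74: 14274 × 0.94 = 13418
75+: 4802 × 0.93 + 24465 × 0.306 = 4466 + 7486 = 11952
Population now: 0–14=11385, 15–29=11923, 30–44=5795, 45–59=17914, 60–74=13418, 75+=11952
Total after period 3: 11385 + 11923 + 5795 + 17914 + 13418 + 11952 = 72387

72387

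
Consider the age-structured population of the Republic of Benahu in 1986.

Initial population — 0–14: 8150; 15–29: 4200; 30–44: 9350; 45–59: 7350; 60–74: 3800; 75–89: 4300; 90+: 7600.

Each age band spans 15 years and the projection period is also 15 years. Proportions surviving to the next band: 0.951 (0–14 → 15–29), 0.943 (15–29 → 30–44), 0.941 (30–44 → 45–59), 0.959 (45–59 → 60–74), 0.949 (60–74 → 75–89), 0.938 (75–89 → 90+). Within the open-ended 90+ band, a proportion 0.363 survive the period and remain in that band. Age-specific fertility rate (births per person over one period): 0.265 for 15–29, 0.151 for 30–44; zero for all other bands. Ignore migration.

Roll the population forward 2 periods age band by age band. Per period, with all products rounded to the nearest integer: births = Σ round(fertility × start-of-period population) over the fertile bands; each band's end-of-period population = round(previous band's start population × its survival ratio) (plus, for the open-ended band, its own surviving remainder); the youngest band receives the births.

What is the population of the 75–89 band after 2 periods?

6690

Let group 1 be 0–14 through group 7 = 90+.
Period 1:
Births: 4200 * 0.265 = 1113, 9350 * 0.151 = 1412 ⇒ total 2525
Group 2: 8150 * 0.951 = 7751
Group 3: 4200 * 0.943 = 3961
Group 4: 9350 * 0.941 = 8798
Group 5: 7350 * 0.959 = 7049
Group 6: 3800 * 0.949 = 3606
Group 7: 4300 * 0.938 + 7600 * 0.363 = 4033 + 2759 = 6792
Population now: 0–14=2525, 15–29=7751, 30–44=3961, 45–59=8798, 60–74=7049, 75–89=3606, 90+=6792
Period 2:
Births: 7751 * 0.265 = 2054, 3961 * 0.151 = 598 ⇒ total 2652
Group 2: 2525 * 0.951 = 2401
Group 3: 7751 * 0.943 = 7309
Group 4: 3961 * 0.941 = 3727
Group 5: 8798 * 0.959 = 8437
Group 6: 7049 * 0.949 = 6690
Group 7: 3606 * 0.938 + 6792 * 0.363 = 3382 + 2465 = 5847
Population now: 0–14=2652, 15–29=2401, 30–44=7309, 45–59=3727, 60–74=8437, 75–89=6690, 90+=5847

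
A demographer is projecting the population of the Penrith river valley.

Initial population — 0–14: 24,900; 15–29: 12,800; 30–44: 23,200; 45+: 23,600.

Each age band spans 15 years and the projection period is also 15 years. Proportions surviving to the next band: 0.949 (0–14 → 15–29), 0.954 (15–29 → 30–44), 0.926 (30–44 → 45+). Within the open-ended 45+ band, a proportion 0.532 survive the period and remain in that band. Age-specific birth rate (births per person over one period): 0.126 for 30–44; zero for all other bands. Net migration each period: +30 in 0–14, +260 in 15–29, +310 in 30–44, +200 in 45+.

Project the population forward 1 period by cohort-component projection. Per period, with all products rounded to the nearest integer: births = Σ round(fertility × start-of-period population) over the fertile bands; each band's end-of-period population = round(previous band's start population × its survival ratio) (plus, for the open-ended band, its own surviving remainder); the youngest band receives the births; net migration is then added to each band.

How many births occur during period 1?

Numbering the bands 1..4 from youngest to oldest:
[period 1]
Births: 23200 * 0.126 = 2923
Band 2: 24900 * 0.949 = 23630
Band 3: 12800 * 0.954 = 12211
Band 4: 23200 * 0.926 + 23600 * 0.532 = 21483 + 12555 = 34038
Net migration: Band 1 + 30 → 2953; Band 2 + 260 → 23890; Band 3 + 310 → 12521; Band 4 + 200 → 34238
End of period: [2953, 23890, 12521, 34238]

2923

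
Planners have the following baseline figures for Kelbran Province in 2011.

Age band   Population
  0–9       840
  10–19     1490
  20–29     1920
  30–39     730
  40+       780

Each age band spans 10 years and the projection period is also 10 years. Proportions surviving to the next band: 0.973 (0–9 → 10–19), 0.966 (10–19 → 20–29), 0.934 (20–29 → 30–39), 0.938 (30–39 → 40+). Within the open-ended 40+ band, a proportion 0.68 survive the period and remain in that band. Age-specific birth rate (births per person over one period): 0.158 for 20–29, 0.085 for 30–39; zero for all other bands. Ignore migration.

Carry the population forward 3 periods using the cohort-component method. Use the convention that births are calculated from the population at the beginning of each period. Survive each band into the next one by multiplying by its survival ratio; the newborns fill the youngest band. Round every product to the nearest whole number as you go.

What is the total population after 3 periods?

4654

(Groups numbered youngest = 1 to oldest = 5.)
— Period 1 —
Births: 1920 × 0.158 = 303, 730 × 0.085 = 62 → total 365
Group 2: 840 × 0.973 = 817
Group 3: 1490 × 0.966 = 1439
Group 4: 1920 × 0.934 = 1793
Group 5: 730 × 0.938 + 780 × 0.68 = 685 + 530 = 1215
→ [365, 817, 1439, 1793, 1215]
— Period 2 —
Births: 1439 × 0.158 = 227, 1793 × 0.085 = 152 → total 379
Group 2: 365 × 0.973 = 355
Group 3: 817 × 0.966 = 789
Group 4: 1439 × 0.934 = 1344
Group 5: 1793 × 0.938 + 1215 × 0.68 = 1682 + 826 = 2508
→ [379, 355, 789, 1344, 2508]
— Period 3 —
Births: 789 × 0.158 = 125, 1344 × 0.085 = 114 → total 239
Group 2: 379 × 0.973 = 369
Group 3: 355 × 0.966 = 343
Group 4: 789 × 0.934 = 737
Group 5: 1344 × 0.938 + 2508 × 0.68 = 1261 + 1705 = 2966
→ [239, 369, 343, 737, 2966]
Total after period 3: 239 + 369 + 343 + 737 + 2966 = 4654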